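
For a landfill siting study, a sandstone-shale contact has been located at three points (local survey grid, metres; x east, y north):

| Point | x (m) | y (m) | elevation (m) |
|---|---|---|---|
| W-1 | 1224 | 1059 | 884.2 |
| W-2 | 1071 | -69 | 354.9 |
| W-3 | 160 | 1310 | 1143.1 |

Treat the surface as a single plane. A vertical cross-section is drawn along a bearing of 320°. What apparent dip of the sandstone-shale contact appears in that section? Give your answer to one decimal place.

24.5°

Let the plane be z = a·x + b·y + c.
W-2−W-1: −153a − 1128b = −529.3;  W-3−W-1: −1064a + 251b = 258.9.
Solving gives a = −0.12852, b = 0.48667.
Unit vector along 320° is (sin 320°, cos 320°) = (-0.6428, 0.7660).
Slope in that direction = a·(-0.6428) + b·(0.7660) = 0.45542.
Apparent dip = arctan|0.45542| = 24.5° (true dip is 26.7°, so apparent ≤ true as expected).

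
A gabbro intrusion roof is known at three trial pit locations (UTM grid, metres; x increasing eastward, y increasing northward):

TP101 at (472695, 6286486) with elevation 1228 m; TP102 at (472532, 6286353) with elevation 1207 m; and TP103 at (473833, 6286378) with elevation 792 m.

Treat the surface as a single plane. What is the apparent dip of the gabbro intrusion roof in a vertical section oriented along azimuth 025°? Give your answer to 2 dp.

Let the plane be z = a·x + b·y + c.
TP102−TP101: −163a − 133b = −21;  TP103−TP101: 1138a − 108b = −436.
Solving gives a = −0.32979, b = 0.56207.
Unit vector along 025° is (sin 25°, cos 25°) = (0.4226, 0.9063).
Slope in that direction = a·(0.4226) + b·(0.9063) = 0.37003.
Apparent dip = arctan|0.37003| = 20.31° (true dip is 33.1°, so apparent ≤ true as expected).

20.31°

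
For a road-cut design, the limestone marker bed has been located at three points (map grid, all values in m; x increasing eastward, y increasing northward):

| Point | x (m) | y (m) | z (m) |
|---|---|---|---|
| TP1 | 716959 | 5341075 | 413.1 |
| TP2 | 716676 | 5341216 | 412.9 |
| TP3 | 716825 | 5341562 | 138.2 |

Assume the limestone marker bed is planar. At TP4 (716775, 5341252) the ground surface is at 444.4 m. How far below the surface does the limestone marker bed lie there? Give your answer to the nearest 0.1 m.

Two edge vectors: TP1→TP2 = (-283, 141, -0.2), TP1→TP3 = (-134, 487, -274.9).
Normal n = (TP1→TP2) × (TP1→TP3) = (-38663.5, -77769.9, -118927).
So ∂z/∂x = −n_x/n_z = −0.325102794 and ∂z/∂y = −n_y/n_z = −0.653929722.
Intercept c from TP1: 413.1 + 233085.37 + 3492687.69 = 3726186.16.
At (716775, 5341252): z_contact = −233025.56 − 3492803.43 + 3726186.16 = 357.17 m.
Depth below ground = 444.4 − 357.17 = 87.2 m.

87.2 m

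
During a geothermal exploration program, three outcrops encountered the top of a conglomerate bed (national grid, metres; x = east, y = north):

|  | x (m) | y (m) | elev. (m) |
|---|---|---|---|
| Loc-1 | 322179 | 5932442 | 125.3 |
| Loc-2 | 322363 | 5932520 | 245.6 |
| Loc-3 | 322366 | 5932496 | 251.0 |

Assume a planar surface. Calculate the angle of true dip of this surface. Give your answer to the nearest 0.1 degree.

35.9°

Let the plane be z = a·x + b·y + c.
Loc-2−Loc-1: 184a + 78b = 120.3;  Loc-3−Loc-1: 187a + 54b = 125.7.
Solving gives a = 0.71148, b = −0.13606.
Gradient magnitude |∇z| = √(a² + b²) = √(0.50621 + 0.01851) = 0.72438.
True dip = arctan(0.72438) = 35.9°, dipping toward W (azimuth ≈ 281°).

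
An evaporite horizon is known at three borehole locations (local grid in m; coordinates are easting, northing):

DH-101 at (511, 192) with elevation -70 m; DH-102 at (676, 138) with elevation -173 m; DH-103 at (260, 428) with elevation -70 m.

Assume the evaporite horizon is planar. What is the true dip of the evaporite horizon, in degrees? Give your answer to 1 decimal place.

54.4°

Two edge vectors: DH-101→DH-102 = (165, -54, -103), DH-101→DH-103 = (-251, 236, 0).
Normal n = (DH-101→DH-102) × (DH-101→DH-103) = (24308, 25853, 25386).
So ∂z/∂easting = −n_x/n_z = −0.95754 and ∂z/∂northing = −n_y/n_z = −1.01840.
Gradient magnitude |∇z| = √(a² + b²) = √(0.91687 + 1.03713) = 1.39786.
True dip = arctan(1.39786) = 54.4°, dipping toward NE (azimuth ≈ 043°).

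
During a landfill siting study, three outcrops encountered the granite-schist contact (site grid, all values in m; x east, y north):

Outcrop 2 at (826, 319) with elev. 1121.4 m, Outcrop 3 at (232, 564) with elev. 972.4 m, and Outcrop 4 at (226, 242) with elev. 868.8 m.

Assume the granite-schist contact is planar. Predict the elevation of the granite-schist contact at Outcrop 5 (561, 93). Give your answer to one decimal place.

949.4 m

Two edge vectors: Outcrop 2→Outcrop 3 = (-594, 245, -149), Outcrop 2→Outcrop 4 = (-600, -77, -252.6).
Normal n = (Outcrop 2→Outcrop 3) × (Outcrop 2→Outcrop 4) = (-73360, -60644.4, 192738).
So ∂z/∂x = −n_x/n_z = 0.38062 and ∂z/∂y = −n_y/n_z = 0.31465.
Intercept c from Outcrop 2: 1121.4 − 314.39 − 100.37 = 706.64.
At (561, 93): z = 213.5 + 29.3 + 706.64 = 949.4 m.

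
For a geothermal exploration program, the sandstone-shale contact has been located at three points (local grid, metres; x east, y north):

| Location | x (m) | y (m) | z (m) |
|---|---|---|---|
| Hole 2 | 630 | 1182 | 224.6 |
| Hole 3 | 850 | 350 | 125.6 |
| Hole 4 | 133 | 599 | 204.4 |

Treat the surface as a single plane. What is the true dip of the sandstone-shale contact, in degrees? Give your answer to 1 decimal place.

Let the plane be z = a·x + b·y + c.
Hole 3−Hole 2: 220a − 832b = −99;  Hole 4−Hole 2: −497a − 583b = −20.2.
Solving gives a = −0.07551, b = 0.09902.
Gradient magnitude |∇z| = √(a² + b²) = √(0.00570 + 0.00981) = 0.12453.
True dip = arctan(0.12453) = 7.1°, dipping toward SE (azimuth ≈ 143°).

7.1°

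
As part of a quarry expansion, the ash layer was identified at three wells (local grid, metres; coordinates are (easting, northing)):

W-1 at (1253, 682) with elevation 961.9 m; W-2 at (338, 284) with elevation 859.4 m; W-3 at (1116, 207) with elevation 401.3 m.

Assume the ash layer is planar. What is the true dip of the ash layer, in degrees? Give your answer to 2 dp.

Two edge vectors: W-1→W-2 = (-915, -398, -102.5), W-1→W-3 = (-137, -475, -560.6).
Normal n = (W-1→W-2) × (W-1→W-3) = (174431.3, -498906.5, 380099).
So ∂z/∂E = −n_x/n_z = −0.45891 and ∂z/∂N = −n_y/n_z = 1.31257.
Gradient magnitude |∇z| = √(a² + b²) = √(0.21060 + 1.72284) = 1.39048.
True dip = arctan(1.39048) = 54.28°, dipping toward SSE (azimuth ≈ 161°).

54.28°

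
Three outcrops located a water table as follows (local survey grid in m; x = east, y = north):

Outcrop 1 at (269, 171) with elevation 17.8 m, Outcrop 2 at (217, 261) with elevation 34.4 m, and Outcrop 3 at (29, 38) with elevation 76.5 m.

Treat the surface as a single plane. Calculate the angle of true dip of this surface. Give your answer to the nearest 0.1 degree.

14.8°

Two edge vectors: Outcrop 1→Outcrop 2 = (-52, 90, 16.6), Outcrop 1→Outcrop 3 = (-240, -133, 58.7).
Normal n = (Outcrop 1→Outcrop 2) × (Outcrop 1→Outcrop 3) = (7490.8, -931.6, 28516).
So ∂z/∂x = −n_x/n_z = −0.26269 and ∂z/∂y = −n_y/n_z = 0.03267.
Gradient magnitude |∇z| = √(a² + b²) = √(0.06900 + 0.00107) = 0.26471.
True dip = arctan(0.26471) = 14.8°, dipping toward E (azimuth ≈ 097°).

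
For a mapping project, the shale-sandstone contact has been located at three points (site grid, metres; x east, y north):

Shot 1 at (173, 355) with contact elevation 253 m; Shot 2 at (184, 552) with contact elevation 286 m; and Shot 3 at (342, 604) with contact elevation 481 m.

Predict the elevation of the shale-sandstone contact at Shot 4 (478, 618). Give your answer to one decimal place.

Two edge vectors: Shot 1→Shot 2 = (11, 197, 33), Shot 1→Shot 3 = (169, 249, 228).
Normal n = (Shot 1→Shot 2) × (Shot 1→Shot 3) = (36699, 3069, -30554).
So ∂z/∂x = −n_x/n_z = 1.20112 and ∂z/∂y = −n_y/n_z = 0.10045.
Intercept c from Shot 1: 253 − 207.79 − 35.66 = 9.55.
At (478, 618): z = 574.1 + 62.1 + 9.55 = 645.8 m.

645.8 m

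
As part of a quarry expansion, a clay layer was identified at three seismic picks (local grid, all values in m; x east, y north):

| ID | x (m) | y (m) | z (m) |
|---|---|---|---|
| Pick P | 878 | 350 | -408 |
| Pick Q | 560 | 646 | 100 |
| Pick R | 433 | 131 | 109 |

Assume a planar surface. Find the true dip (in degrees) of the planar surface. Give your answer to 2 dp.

53.42°

Two edge vectors: Pick P→Pick Q = (-318, 296, 508), Pick P→Pick R = (-445, -219, 517).
Normal n = (Pick P→Pick Q) × (Pick P→Pick R) = (264284, -61654, 201362).
So ∂z/∂x = −n_x/n_z = −1.31248 and ∂z/∂y = −n_y/n_z = 0.30618.
Gradient magnitude |∇z| = √(a² + b²) = √(1.72261 + 0.09375) = 1.34772.
True dip = arctan(1.34772) = 53.42°, dipping toward ESE (azimuth ≈ 103°).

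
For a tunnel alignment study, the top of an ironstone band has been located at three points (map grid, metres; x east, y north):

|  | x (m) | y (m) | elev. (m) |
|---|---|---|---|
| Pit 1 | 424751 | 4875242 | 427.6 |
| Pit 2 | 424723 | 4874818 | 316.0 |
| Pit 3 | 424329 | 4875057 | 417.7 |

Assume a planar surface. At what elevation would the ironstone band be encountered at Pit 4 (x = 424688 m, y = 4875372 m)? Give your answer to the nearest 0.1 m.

468.6 m

Let the plane be z = a·x + b·y + c.
Pit 2−Pit 1: −28a − 424b = −111.6;  Pit 3−Pit 1: −422a − 185b = −9.9.
Solving gives a = −0.094668140, b = 0.269459217.
Then c = 427.6 − a·424751 − b·4875242 = −1273040.90.
At (424688, 4875372): z = −40204.4 + 1313713.9 − 1273040.90 = 468.6 m.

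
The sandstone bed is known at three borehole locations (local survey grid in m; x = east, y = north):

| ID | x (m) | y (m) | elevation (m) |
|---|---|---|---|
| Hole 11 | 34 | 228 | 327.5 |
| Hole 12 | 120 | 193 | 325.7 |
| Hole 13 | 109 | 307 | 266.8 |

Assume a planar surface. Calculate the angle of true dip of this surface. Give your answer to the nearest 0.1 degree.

Let the plane be z = a·x + b·y + c.
Hole 12−Hole 11: 86a − 35b = −1.8;  Hole 13−Hole 11: 75a + 79b = −60.7.
Solving gives a = −0.24065, b = −0.53989.
Gradient magnitude |∇z| = √(a² + b²) = √(0.05791 + 0.29148) = 0.59109.
True dip = arctan(0.59109) = 30.6°, dipping toward NNE (azimuth ≈ 024°).

30.6°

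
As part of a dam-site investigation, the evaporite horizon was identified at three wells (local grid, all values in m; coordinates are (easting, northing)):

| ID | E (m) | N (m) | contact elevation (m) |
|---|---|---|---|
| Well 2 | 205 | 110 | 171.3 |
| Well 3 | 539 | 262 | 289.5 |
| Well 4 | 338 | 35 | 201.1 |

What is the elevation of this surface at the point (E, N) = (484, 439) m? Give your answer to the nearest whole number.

Two edge vectors: Well 2→Well 3 = (334, 152, 118.2), Well 2→Well 4 = (133, -75, 29.8).
Normal n = (Well 2→Well 3) × (Well 2→Well 4) = (13394.6, 5767.4, -45266).
So ∂z/∂E = −n_x/n_z = 0.29591 and ∂z/∂N = −n_y/n_z = 0.12741.
Intercept c from Well 2: 171.3 − 60.66 − 14.02 = 96.62.
At (484, 439): z = 143.2 + 55.9 + 96.62 = 295.8 m.

296 m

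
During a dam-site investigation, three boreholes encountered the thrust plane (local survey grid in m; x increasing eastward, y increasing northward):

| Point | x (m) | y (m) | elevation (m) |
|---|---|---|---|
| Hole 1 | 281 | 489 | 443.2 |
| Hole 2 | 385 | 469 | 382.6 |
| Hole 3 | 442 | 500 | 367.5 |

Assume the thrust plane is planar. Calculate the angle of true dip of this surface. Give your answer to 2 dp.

33.44°

Two edge vectors: Hole 1→Hole 2 = (104, -20, -60.6), Hole 1→Hole 3 = (161, 11, -75.7).
Normal n = (Hole 1→Hole 2) × (Hole 1→Hole 3) = (2180.6, -1883.8, 4364).
So ∂z/∂x = −n_x/n_z = −0.49968 and ∂z/∂y = −n_y/n_z = 0.43167.
Gradient magnitude |∇z| = √(a² + b²) = √(0.24968 + 0.18634) = 0.66032.
True dip = arctan(0.66032) = 33.44°, dipping toward SE (azimuth ≈ 131°).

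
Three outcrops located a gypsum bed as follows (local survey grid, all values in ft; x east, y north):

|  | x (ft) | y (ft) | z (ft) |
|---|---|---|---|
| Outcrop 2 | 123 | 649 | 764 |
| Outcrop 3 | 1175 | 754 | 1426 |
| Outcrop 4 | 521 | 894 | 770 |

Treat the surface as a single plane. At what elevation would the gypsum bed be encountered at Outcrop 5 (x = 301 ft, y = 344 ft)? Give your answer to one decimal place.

Two edge vectors: Outcrop 2→Outcrop 3 = (1052, 105, 662), Outcrop 2→Outcrop 4 = (398, 245, 6).
Normal n = (Outcrop 2→Outcrop 3) × (Outcrop 2→Outcrop 4) = (-161560, 257164, 215950).
So ∂z/∂x = −n_x/n_z = 0.748136 and ∂z/∂y = −n_y/n_z = −1.190850.
Intercept c from Outcrop 2: 764 − 92.02 + 772.86 = 1444.84.
At (301, 344): z = 225.2 − 409.7 + 1444.84 = 1260.4 ft.

1260.4 ft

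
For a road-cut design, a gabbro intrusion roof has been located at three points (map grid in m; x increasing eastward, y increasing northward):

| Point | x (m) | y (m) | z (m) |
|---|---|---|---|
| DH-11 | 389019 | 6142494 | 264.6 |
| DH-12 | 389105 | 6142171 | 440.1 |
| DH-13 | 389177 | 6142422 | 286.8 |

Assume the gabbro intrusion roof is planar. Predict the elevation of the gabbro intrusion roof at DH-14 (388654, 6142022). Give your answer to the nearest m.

Two edge vectors: DH-11→DH-12 = (86, -323, 175.5), DH-11→DH-13 = (158, -72, 22.2).
Normal n = (DH-11→DH-12) × (DH-11→DH-13) = (5465.4, 25819.8, 44842).
So ∂z/∂x = −n_x/n_z = −0.12188127 and ∂z/∂y = −n_y/n_z = −0.57579501.
Intercept c from DH-11: 264.6 + 47414.13 + 3536817.42 = 3584496.15.
At (388654, 6142022): z = −47369.6 − 3536545.6 + 3584496.15 = 580.9 m.

581 m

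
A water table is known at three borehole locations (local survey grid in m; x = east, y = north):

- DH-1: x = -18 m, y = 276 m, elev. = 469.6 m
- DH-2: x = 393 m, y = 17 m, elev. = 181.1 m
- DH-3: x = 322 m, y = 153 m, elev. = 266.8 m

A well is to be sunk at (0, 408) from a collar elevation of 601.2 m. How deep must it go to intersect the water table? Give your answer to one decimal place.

87.9 m

Let the plane be z = a·x + b·y + c.
DH-2−DH-1: 411a − 259b = −288.5;  DH-3−DH-1: 340a − 123b = −202.8.
Solving gives a = −0.45431, b = 0.39297.
Then c = 469.6 − a·-18 − b·276 = 352.96.
At (0, 408): z_contact = 0.00 + 160.33 + 352.96 = 513.29 m.
Depth below ground = 601.2 − 513.29 = 87.9 m.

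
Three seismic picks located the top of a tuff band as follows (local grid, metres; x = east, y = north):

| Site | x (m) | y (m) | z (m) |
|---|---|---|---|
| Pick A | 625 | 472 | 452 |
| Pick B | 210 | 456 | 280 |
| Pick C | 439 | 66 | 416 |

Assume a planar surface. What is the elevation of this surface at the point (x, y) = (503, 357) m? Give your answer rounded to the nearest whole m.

413 m

Two edge vectors: Pick A→Pick B = (-415, -16, -172), Pick A→Pick C = (-186, -406, -36).
Normal n = (Pick A→Pick B) × (Pick A→Pick C) = (-69256, 17052, 165514).
So ∂z/∂x = −n_x/n_z = 0.41843 and ∂z/∂y = −n_y/n_z = −0.10302.
Intercept c from Pick A: 452 − 261.52 + 48.63 = 239.11.
At (503, 357): z = 210.5 − 36.8 + 239.11 = 412.8 m.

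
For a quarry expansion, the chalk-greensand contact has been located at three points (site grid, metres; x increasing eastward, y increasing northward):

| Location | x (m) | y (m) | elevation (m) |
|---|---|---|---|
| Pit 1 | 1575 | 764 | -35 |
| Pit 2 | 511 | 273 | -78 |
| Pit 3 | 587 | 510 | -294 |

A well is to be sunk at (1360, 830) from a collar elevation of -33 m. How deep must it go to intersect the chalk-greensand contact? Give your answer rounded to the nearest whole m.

Let the plane be z = a·x + b·y + c.
Pit 2−Pit 1: −1064a − 491b = −43;  Pit 3−Pit 1: −988a − 254b = −259.
Solving gives a = 0.54106, b = −1.08490.
Then c = -35 − a·1575 − b·764 = −58.30.
At (1360, 830): z_contact = 735.8 − 900.5 − 58.30 = -222.9 m.
Depth below ground = -33 − (-222.9) = 190 m.

190 m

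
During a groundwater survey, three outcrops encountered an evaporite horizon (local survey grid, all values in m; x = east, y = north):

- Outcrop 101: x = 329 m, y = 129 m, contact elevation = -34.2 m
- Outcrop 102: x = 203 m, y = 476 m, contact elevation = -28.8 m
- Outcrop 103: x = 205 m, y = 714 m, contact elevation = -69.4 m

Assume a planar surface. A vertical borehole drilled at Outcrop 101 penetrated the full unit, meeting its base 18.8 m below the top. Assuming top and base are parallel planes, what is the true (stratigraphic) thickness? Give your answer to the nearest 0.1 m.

16.6 m

Let the plane be z = a·x + b·y + c.
Outcrop 102−Outcrop 101: −126a + 347b = 5.4;  Outcrop 103−Outcrop 101: −124a + 585b = −35.2.
Solving gives a = −0.50106, b = −0.16638.
|∇z| = √(a²+b²) = 0.52796, so dip δ = arctan(0.52796) = 27.83°.
True thickness = vertical thickness × cos δ = 18.8 × cos 27.83° = 16.6 m.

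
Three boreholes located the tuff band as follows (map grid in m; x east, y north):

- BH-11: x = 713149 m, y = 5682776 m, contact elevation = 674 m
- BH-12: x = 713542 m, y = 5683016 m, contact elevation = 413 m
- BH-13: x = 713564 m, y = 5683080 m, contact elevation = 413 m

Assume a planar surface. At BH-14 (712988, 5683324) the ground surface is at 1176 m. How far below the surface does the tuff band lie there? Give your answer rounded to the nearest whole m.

Two edge vectors: BH-11→BH-12 = (393, 240, -261), BH-11→BH-13 = (415, 304, -261).
Normal n = (BH-11→BH-12) × (BH-11→BH-13) = (16704, -5742, 19872).
So ∂z/∂x = −n_x/n_z = −0.84057971 and ∂z/∂y = −n_y/n_z = 0.28894928.
Intercept c from BH-11: 674 + 599458.58 − 1642034.01 = −1041901.43.
At (712988, 5683324): z_contact = −599323.2 + 1642192.4 − 1041901.43 = 967.7 m.
Depth below ground = 1176 − 967.7 = 208 m.

208 m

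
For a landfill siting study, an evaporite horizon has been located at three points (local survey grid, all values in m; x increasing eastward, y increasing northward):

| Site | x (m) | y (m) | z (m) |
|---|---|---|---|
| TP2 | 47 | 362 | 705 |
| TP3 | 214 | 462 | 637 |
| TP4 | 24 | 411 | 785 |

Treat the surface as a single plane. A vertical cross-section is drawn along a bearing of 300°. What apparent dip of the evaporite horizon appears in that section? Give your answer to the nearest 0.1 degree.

Two edge vectors: TP2→TP3 = (167, 100, -68), TP2→TP4 = (-23, 49, 80).
Normal n = (TP2→TP3) × (TP2→TP4) = (11332, -11796, 10483).
So ∂z/∂x = −n_x/n_z = −1.08099 and ∂z/∂y = −n_y/n_z = 1.12525.
Unit vector along 300° is (sin 300°, cos 300°) = (-0.8660, 0.5000).
Slope in that direction = a·(-0.8660) + b·(0.5000) = 1.49879.
Apparent dip = arctan|1.49879| = 56.3° (true dip is 57.3°, so apparent ≤ true as expected).

56.3°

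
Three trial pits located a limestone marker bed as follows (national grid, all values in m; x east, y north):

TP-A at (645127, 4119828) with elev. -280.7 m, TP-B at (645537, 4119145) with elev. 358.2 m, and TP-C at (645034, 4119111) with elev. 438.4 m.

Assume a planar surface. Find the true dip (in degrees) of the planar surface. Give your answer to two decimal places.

Let the plane be z = a·x + b·y + c.
TP-B−TP-A: 410a − 683b = 638.9;  TP-C−TP-A: −93a − 717b = 719.1.
Solving gives a = −0.09246, b = −0.99094.
Gradient magnitude |∇z| = √(a² + b²) = √(0.00855 + 0.98195) = 0.99524.
True dip = arctan(0.99524) = 44.86°, dipping toward N (azimuth ≈ 005°).

44.86°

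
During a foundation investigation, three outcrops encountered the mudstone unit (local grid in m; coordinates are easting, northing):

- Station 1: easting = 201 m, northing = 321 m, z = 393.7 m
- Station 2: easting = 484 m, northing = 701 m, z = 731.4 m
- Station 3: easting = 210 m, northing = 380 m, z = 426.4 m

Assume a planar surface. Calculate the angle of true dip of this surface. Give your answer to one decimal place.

Two edge vectors: Station 1→Station 2 = (283, 380, 337.7), Station 1→Station 3 = (9, 59, 32.7).
Normal n = (Station 1→Station 2) × (Station 1→Station 3) = (-7498.3, -6214.8, 13277).
So ∂z/∂easting = −n_x/n_z = 0.56476 and ∂z/∂northing = −n_y/n_z = 0.46809.
Gradient magnitude |∇z| = √(a² + b²) = √(0.31895 + 0.21911) = 0.73352.
True dip = arctan(0.73352) = 36.3°, dipping toward SW (azimuth ≈ 230°).

36.3°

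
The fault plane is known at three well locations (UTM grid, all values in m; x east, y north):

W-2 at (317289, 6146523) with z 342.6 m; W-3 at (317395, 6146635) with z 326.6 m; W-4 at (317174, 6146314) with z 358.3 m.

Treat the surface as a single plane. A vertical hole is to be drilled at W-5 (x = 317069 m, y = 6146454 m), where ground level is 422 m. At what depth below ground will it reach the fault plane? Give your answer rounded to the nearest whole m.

43 m

Let the plane be z = a·x + b·y + c.
W-3−W-2: 106a + 112b = −16;  W-4−W-2: −115a − 209b = 15.7.
Solving gives a = −0.17097261, b = 0.01895622.
Then c = 342.6 − a·317289 − b·6146523 = −61924.52.
At (317069, 6146454): z_contact = −54210.1 + 116513.5 − 61924.52 = 378.9 m.
Depth below ground = 422 − 378.9 = 43 m.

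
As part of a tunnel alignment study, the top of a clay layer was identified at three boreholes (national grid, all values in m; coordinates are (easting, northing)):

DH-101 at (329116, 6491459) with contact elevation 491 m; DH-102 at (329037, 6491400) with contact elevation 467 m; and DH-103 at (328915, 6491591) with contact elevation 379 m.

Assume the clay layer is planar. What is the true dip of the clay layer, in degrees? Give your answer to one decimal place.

Let the plane be z = a·E + b·N + c.
DH-102−DH-101: −79a − 59b = −24;  DH-103−DH-101: −201a + 132b = −112.
Solving gives a = 0.43864, b = −0.18055.
Gradient magnitude |∇z| = √(a² + b²) = √(0.19241 + 0.03260) = 0.47435.
True dip = arctan(0.47435) = 25.4°, dipping toward WNW (azimuth ≈ 292°).

25.4°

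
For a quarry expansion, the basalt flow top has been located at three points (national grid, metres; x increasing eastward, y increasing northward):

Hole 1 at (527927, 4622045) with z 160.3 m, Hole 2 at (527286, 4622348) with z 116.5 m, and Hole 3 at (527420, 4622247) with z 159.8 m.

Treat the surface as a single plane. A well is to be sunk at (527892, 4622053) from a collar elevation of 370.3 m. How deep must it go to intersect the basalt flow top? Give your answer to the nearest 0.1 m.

Two edge vectors: Hole 1→Hole 2 = (-641, 303, -43.8), Hole 1→Hole 3 = (-507, 202, -0.5).
Normal n = (Hole 1→Hole 2) × (Hole 1→Hole 3) = (8696.1, 21886.1, 24139).
So ∂z/∂x = −n_x/n_z = −0.360251046 and ∂z/∂y = −n_y/n_z = −0.906669705.
Intercept c from Hole 1: 160.3 + 190186.25 + 4190668.17 = 4381014.73.
At (527892, 4622053): z_contact = −190173.65 − 4190675.43 + 4381014.73 = 165.66 m.
Depth below ground = 370.3 − 165.66 = 204.6 m.

204.6 m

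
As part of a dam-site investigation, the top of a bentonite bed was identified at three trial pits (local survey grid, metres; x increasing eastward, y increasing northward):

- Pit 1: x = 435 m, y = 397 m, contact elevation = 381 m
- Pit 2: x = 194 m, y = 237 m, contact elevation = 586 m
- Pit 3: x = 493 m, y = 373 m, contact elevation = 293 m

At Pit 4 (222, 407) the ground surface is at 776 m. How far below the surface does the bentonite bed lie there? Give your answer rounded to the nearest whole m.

120 m

Let the plane be z = a·x + b·y + c.
Pit 2−Pit 1: −241a − 160b = 205;  Pit 3−Pit 1: 58a − 24b = −88.
Solving gives a = −1.26129, b = 0.61856.
Then c = 381 − a·435 − b·397 = 684.09.
At (222, 407): z_contact = −280.0 + 251.8 + 684.09 = 655.8 m.
Depth below ground = 776 − 655.8 = 120 m.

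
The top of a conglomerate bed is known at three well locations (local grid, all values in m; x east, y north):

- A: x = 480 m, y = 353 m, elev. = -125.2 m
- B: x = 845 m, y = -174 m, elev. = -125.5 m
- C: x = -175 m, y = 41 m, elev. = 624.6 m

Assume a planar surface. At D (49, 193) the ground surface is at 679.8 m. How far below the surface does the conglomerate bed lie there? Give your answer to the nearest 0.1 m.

338.6 m

Let the plane be z = a·x + b·y + c.
B−A: 365a − 527b = −0.3;  C−A: −655a − 312b = 749.8.
Solving gives a = −0.86096, b = −0.59573.
Then c = -125.2 − a·480 − b·353 = 498.36.
At (49, 193): z_contact = −42.19 − 114.98 + 498.36 = 341.19 m.
Depth below ground = 679.8 − 341.19 = 338.6 m.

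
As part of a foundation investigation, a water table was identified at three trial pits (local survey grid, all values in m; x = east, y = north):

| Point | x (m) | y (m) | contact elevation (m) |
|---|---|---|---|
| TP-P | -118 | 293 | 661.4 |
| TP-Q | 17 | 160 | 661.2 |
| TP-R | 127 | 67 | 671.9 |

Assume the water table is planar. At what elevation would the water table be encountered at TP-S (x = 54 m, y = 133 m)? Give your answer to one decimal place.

667.8 m

Two edge vectors: TP-P→TP-Q = (135, -133, -0.2), TP-P→TP-R = (245, -226, 10.5).
Normal n = (TP-P→TP-Q) × (TP-P→TP-R) = (-1441.7, -1466.5, 2075).
So ∂z/∂x = −n_x/n_z = 0.69480 and ∂z/∂y = −n_y/n_z = 0.70675.
Intercept c from TP-P: 661.4 + 81.99 − 207.08 = 536.31.
At (54, 133): z = 37.5 + 94.0 + 536.31 = 667.8 m.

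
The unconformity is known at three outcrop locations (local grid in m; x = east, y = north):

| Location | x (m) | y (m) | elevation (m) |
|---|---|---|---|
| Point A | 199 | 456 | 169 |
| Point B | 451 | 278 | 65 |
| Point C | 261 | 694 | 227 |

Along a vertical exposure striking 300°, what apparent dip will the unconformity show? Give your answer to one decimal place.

Two edge vectors: Point A→Point B = (252, -178, -104), Point A→Point C = (62, 238, 58).
Normal n = (Point A→Point B) × (Point A→Point C) = (14428, -21064, 71012).
So ∂z/∂x = −n_x/n_z = −0.20318 and ∂z/∂y = −n_y/n_z = 0.29663.
Unit vector along 300° is (sin 300°, cos 300°) = (-0.8660, 0.5000).
Slope in that direction = a·(-0.8660) + b·(0.5000) = 0.32427.
Apparent dip = arctan|0.32427| = 18.0° (true dip is 19.8°, so apparent ≤ true as expected).

18.0°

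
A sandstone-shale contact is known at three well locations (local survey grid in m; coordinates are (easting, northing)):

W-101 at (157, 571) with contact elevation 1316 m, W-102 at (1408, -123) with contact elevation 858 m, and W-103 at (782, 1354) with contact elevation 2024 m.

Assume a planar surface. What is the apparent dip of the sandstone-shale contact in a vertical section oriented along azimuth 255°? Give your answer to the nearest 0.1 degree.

Let the plane be z = a·E + b·N + c.
W-102−W-101: 1251a − 694b = −458;  W-103−W-101: 625a + 783b = 708.
Solving gives a = 0.09392, b = 0.82925.
Unit vector along 255° is (sin 255°, cos 255°) = (-0.9659, -0.2588).
Slope in that direction = a·(-0.9659) + b·(-0.2588) = −0.30535.
Apparent dip = arctan|0.30535| = 17.0° (true dip is 39.8°, so apparent ≤ true as expected).

17.0°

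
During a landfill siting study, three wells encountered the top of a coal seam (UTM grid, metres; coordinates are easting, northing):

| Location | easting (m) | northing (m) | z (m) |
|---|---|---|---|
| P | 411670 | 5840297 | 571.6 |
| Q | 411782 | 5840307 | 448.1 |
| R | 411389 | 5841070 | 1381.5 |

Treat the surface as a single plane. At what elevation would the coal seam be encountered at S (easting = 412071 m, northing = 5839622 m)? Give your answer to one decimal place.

Two edge vectors: P→Q = (112, 10, -123.5), P→R = (-281, 773, 809.9).
Normal n = (P→Q) × (P→R) = (103564.5, -56005.3, 89386).
So ∂z/∂easting = −n_x/n_z = −1.158621037 and ∂z/∂northing = −n_y/n_z = 0.626555613.
Intercept c from P: 571.6 + 476969.52 − 3659270.87 = −3181729.74.
At (412071, 5839622): z = −477434.1 + 3658847.9 − 3181729.74 = -315.9 m.

-315.9 m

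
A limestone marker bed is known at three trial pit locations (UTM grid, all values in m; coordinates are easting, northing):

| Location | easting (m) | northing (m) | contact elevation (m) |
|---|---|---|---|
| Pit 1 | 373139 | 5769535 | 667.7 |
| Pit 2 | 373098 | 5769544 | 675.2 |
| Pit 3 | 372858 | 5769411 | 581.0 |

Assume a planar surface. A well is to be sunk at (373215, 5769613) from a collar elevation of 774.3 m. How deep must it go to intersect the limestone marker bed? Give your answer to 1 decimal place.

50.1 m

Two edge vectors: Pit 1→Pit 2 = (-41, 9, 7.5), Pit 1→Pit 3 = (-281, -124, -86.7).
Normal n = (Pit 1→Pit 2) × (Pit 1→Pit 3) = (149.7, -5662.2, 7613).
So ∂z/∂easting = −n_x/n_z = −0.019663733 and ∂z/∂northing = −n_y/n_z = 0.743754105.
Intercept c from Pit 1: 667.7 + 7337.31 − 4291115.34 = −4283110.33.
At (373215, 5769613): z_contact = −7338.80 + 4291173.35 − 4283110.33 = 724.22 m.
Depth below ground = 774.3 − 724.22 = 50.1 m.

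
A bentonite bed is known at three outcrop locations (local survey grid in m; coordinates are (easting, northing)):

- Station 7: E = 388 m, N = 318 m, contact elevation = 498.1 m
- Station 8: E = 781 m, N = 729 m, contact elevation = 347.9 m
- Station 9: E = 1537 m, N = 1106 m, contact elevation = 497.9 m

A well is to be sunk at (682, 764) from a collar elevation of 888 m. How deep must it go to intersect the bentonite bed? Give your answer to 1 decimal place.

Two edge vectors: Station 7→Station 8 = (393, 411, -150.2), Station 7→Station 9 = (1149, 788, -0.2).
Normal n = (Station 7→Station 8) × (Station 7→Station 9) = (118275.4, -172501.2, -162555).
So ∂z/∂E = −n_x/n_z = 0.727602 and ∂z/∂N = −n_y/n_z = −1.061187.
Intercept c from Station 7: 498.1 − 282.31 + 337.46 = 553.25.
At (682, 764): z_contact = 496.22 − 810.75 + 553.25 = 238.73 m.
Depth below ground = 888 − 238.73 = 649.3 m.

649.3 m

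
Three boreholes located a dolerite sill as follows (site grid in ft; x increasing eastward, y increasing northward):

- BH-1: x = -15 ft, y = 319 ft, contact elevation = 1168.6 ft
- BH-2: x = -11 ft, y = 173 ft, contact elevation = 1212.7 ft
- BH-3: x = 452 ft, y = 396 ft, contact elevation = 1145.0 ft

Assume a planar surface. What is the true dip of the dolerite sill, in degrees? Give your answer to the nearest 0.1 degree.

Let the plane be z = a·x + b·y + c.
BH-2−BH-1: 4a − 146b = 44.1;  BH-3−BH-1: 467a + 77b = −23.6.
Solving gives a = −0.00073, b = −0.30207.
Gradient magnitude |∇z| = √(a² + b²) = √(0.00000 + 0.09125) = 0.30208.
True dip = arctan(0.30208) = 16.8°, dipping toward N (azimuth ≈ 000°).

16.8°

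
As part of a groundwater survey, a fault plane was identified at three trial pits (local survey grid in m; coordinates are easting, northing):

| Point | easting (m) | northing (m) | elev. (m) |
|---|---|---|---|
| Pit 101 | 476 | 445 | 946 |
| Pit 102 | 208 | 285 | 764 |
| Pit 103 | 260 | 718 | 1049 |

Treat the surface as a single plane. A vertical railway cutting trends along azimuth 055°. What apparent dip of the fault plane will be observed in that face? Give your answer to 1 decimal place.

Two edge vectors: Pit 101→Pit 102 = (-268, -160, -182), Pit 101→Pit 103 = (-216, 273, 103).
Normal n = (Pit 101→Pit 102) × (Pit 101→Pit 103) = (33206, 66916, -107724).
So ∂z/∂easting = −n_x/n_z = 0.30825 and ∂z/∂northing = −n_y/n_z = 0.62118.
Unit vector along 055° is (sin 55°, cos 55°) = (0.8192, 0.5736).
Slope in that direction = a·(0.8192) + b·(0.5736) = 0.60880.
Apparent dip = arctan|0.60880| = 31.3° (true dip is 34.7°, so apparent ≤ true as expected).

31.3°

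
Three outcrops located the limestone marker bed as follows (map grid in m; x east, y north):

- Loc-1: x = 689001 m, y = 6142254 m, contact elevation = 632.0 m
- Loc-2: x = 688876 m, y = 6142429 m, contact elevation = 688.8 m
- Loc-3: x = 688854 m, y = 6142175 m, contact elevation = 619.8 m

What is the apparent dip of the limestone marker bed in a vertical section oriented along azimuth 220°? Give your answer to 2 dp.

9.65°

Let the plane be z = a·x + b·y + c.
Loc-2−Loc-1: −125a + 175b = 56.8;  Loc-3−Loc-1: −147a − 79b = −12.2.
Solving gives a = −0.06607, b = 0.27738.
Unit vector along 220° is (sin 220°, cos 220°) = (-0.6428, -0.7660).
Slope in that direction = a·(-0.6428) + b·(-0.7660) = −0.17001.
Apparent dip = arctan|0.17001| = 9.65° (true dip is 15.9°, so apparent ≤ true as expected).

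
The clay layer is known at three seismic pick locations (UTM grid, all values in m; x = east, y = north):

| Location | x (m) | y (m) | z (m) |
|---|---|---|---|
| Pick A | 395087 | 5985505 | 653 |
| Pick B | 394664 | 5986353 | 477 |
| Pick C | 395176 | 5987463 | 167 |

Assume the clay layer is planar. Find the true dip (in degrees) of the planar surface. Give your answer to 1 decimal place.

Two edge vectors: Pick A→Pick B = (-423, 848, -176), Pick A→Pick C = (89, 1958, -486).
Normal n = (Pick A→Pick B) × (Pick A→Pick C) = (-67520, -221242, -903706).
So ∂z/∂x = −n_x/n_z = −0.07471 and ∂z/∂y = −n_y/n_z = −0.24482.
Gradient magnitude |∇z| = √(a² + b²) = √(0.00558 + 0.05994) = 0.25596.
True dip = arctan(0.25596) = 14.4°, dipping toward NNE (azimuth ≈ 017°).

14.4°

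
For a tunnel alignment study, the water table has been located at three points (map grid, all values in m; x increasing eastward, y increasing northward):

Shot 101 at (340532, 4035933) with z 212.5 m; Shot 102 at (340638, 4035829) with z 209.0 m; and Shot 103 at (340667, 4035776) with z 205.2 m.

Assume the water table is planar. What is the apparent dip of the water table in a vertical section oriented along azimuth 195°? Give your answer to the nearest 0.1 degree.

Let the plane be z = a·x + b·y + c.
Shot 102−Shot 101: 106a − 104b = −3.5;  Shot 103−Shot 101: 135a − 157b = −7.3.
Solving gives a = 0.08059, b = 0.11580.
Unit vector along 195° is (sin 195°, cos 195°) = (-0.2588, -0.9659).
Slope in that direction = a·(-0.2588) + b·(-0.9659) = −0.13271.
Apparent dip = arctan|0.13271| = 7.6° (true dip is 8.0°, so apparent ≤ true as expected).

7.6°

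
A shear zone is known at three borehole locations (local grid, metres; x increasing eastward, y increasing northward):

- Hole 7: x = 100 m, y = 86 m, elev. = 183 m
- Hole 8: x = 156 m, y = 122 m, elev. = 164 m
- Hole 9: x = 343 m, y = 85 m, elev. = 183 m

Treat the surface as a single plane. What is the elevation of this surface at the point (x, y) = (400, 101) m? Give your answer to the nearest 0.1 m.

Two edge vectors: Hole 7→Hole 8 = (56, 36, -19), Hole 7→Hole 9 = (243, -1, 0).
Normal n = (Hole 7→Hole 8) × (Hole 7→Hole 9) = (-19, -4617, -8804).
So ∂z/∂x = −n_x/n_z = −0.00216 and ∂z/∂y = −n_y/n_z = −0.52442.
Intercept c from Hole 7: 183 + 0.22 + 45.10 = 228.32.
At (400, 101): z = −0.9 − 53.0 + 228.32 = 174.5 m.

174.5 m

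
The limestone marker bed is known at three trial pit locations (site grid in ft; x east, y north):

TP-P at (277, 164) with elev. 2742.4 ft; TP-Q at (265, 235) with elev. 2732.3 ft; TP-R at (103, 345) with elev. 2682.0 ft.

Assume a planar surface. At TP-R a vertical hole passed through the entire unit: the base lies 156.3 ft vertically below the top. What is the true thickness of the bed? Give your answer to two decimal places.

Let the plane be z = a·x + b·y + c.
TP-Q−TP-P: −12a + 71b = −10.1;  TP-R−TP-P: −174a + 181b = −60.4.
Solving gives a = 0.24163, b = −0.10141.
|∇z| = √(a²+b²) = 0.26205, so dip δ = arctan(0.26205) = 14.68°.
True thickness = vertical thickness × cos δ = 156.3 × cos 14.68° = 151.19 ft.

151.19 ft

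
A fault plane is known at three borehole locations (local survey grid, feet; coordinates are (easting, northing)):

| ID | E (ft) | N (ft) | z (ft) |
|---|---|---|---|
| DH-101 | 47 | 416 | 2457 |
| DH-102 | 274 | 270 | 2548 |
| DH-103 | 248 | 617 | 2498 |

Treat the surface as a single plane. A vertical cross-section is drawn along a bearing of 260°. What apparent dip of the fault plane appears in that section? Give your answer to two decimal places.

16.60°

Two edge vectors: DH-101→DH-102 = (227, -146, 91), DH-101→DH-103 = (201, 201, 41).
Normal n = (DH-101→DH-102) × (DH-101→DH-103) = (-24277, 8984, 74973).
So ∂z/∂E = −n_x/n_z = 0.32381 and ∂z/∂N = −n_y/n_z = −0.11983.
Unit vector along 260° is (sin 260°, cos 260°) = (-0.9848, -0.1736).
Slope in that direction = a·(-0.9848) + b·(-0.1736) = −0.29808.
Apparent dip = arctan|0.29808| = 16.60° (true dip is 19.0°, so apparent ≤ true as expected).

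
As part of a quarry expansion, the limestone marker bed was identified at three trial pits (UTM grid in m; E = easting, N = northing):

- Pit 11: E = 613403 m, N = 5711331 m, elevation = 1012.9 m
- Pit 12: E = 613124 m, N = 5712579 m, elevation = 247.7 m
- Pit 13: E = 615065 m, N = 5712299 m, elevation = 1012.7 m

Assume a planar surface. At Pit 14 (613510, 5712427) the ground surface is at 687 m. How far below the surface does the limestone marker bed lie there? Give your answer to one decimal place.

Let the plane be z = a·E + b·N + c.
Pit 12−Pit 11: −279a + 1248b = −765.2;  Pit 13−Pit 11: 1662a + 968b = −0.2.
Solving gives a = 0.315864192, b = −0.542527156.
Then c = 1012.9 − a·613403 − b·5711331 = 2905813.02.
At (613510, 5712427): z_contact = 193785.84 − 3099146.77 + 2905813.02 = 452.09 m.
Depth below ground = 687 − 452.09 = 234.9 m.

234.9 m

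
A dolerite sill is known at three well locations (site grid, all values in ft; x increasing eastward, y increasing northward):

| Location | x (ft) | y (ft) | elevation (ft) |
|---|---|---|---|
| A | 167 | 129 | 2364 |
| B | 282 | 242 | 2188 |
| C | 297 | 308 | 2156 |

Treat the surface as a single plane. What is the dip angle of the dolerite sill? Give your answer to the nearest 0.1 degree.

53.8°

Two edge vectors: A→B = (115, 113, -176), A→C = (130, 179, -208).
Normal n = (A→B) × (A→C) = (8000, 1040, 5895).
So ∂z/∂x = −n_x/n_z = −1.35708 and ∂z/∂y = −n_y/n_z = −0.17642.
Gradient magnitude |∇z| = √(a² + b²) = √(1.84167 + 0.03112) = 1.36850.
True dip = arctan(1.36850) = 53.8°, dipping toward E (azimuth ≈ 083°).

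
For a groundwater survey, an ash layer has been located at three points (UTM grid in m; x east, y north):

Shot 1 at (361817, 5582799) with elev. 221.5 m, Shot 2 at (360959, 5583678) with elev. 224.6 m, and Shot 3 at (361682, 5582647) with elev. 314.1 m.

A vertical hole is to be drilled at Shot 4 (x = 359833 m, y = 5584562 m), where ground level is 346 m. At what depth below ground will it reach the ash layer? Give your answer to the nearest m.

Let the plane be z = a·x + b·y + c.
Shot 2−Shot 1: −858a + 879b = 3.1;  Shot 3−Shot 1: −135a − 152b = 92.6.
Solving gives a = −0.32867461, b = −0.31729558.
Then c = 221.5 − a·361817 − b·5582799 = 1890539.00.
At (359833, 5584562): z_contact = −118268.0 − 1771956.8 + 1890539.00 = 314.2 m.
Depth below ground = 346 − 314.2 = 32 m.

32 m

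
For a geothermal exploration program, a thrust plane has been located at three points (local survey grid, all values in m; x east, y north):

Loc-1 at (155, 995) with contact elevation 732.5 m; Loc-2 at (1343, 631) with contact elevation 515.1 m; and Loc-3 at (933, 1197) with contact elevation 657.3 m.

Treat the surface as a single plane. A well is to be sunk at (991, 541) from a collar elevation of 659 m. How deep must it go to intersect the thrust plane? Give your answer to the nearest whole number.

Let the plane be z = a·x + b·y + c.
Loc-2−Loc-1: 1188a − 364b = −217.4;  Loc-3−Loc-1: 778a + 202b = −75.2.
Solving gives a = −0.13626, b = 0.15253.
Then c = 732.5 − a·155 − b·995 = 601.85.
At (991, 541): z_contact = −135.0 + 82.5 + 601.85 = 549.3 m.
Depth below ground = 659 − 549.3 = 110 m.

110 m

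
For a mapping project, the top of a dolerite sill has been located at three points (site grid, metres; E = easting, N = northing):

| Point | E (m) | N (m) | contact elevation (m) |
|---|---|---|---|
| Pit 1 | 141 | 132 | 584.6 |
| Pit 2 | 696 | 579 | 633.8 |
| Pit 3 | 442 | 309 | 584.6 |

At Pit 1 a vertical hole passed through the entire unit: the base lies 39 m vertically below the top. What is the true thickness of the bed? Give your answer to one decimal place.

35.3 m

Let the plane be z = a·E + b·N + c.
Pit 2−Pit 1: 555a + 447b = 49.2;  Pit 3−Pit 1: 301a + 177b = 0.
Solving gives a = −0.23982, b = 0.40783.
|∇z| = √(a²+b²) = 0.47312, so dip δ = arctan(0.47312) = 25.32°.
True thickness = vertical thickness × cos δ = 39 × cos 25.32° = 35.3 m.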